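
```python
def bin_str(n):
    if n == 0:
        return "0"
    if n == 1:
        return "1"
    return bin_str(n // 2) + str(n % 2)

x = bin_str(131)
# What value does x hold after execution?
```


bin_str(131)
= bin_str(65) + "1"
= bin_str(32) + "1" + "1"
= bin_str(16) + "0" + "1" + "1"
= bin_str(8) + "0" + "0" + "1" + "1"
= bin_str(4) + "0" + "0" + "0" + "1" + "1"
= bin_str(2) + "0" + "0" + "0" + "0" + "1" + "1"
= bin_str(1) + "0" + "0" + "0" + "0" + "0" + "1" + "1"
= "1" + "0" + "0" + "0" + "0" + "0" + "1" + "1"
= "10000011"


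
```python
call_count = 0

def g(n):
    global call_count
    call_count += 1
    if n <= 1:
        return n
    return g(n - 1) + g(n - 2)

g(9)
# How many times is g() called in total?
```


g(9) calls g(8) and g(7); each non-base call branches into two more.
Let C(k) = total number of calls made by g(k), including the call to g(k) itself.
Base cases: C(0) = 1, C(1) = 1
Recurrence: C(k) = 1 + C(k-1) + C(k-2)
  C(2) = 1 + C(1) + C(0) = 1 + 1 + 1 = 3
  C(3) = 1 + C(2) + C(1) = 1 + 3 + 1 = 5
  C(4) = 1 + C(3) + C(2) = 1 + 5 + 3 = 9
  C(5) = 1 + C(4) + C(3) = 1 + 9 + 5 = 15
  C(6) = 1 + C(5) + C(4) = 1 + 15 + 9 = 25
  C(7) = 1 + C(6) + C(5) = 1 + 25 + 15 = 41
  C(8) = 1 + C(7) + C(6) = 1 + 41 + 25 = 67
  C(9) = 1 + C(8) + C(7) = 1 + 67 + 41 = 109
Total calls = C(9) = 109


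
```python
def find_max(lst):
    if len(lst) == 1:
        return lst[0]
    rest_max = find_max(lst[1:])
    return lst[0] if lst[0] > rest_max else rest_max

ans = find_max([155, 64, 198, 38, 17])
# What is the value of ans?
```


find_max([155, 64, 198, 38, 17])
= compare 155 with find_max([64, 198, 38, 17])
= compare 64 with find_max([198, 38, 17])
= compare 198 with find_max([38, 17])
= compare 38 with find_max([17])
Base: find_max([17]) = 17
compare 38 with 17: max = 38
compare 198 with 38: max = 198
compare 64 with 198: max = 198
compare 155 with 198: max = 198
= 198


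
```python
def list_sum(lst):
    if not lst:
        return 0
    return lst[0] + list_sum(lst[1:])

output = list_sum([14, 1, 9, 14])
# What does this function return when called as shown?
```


list_sum([14, 1, 9, 14])
= 14 + list_sum([1, 9, 14])
= 14 + 1 + list_sum([9, 14])
= 14 + 1 + 9 + list_sum([14])
= 14 + 1 + 9 + 14 + list_sum([])
= 14 + 1 + 9 + 14 + 0
= 38


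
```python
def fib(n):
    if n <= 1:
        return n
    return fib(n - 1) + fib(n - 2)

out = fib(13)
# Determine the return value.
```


fib(13)
= fib(12) + fib(11)
= (fib(11) + fib(10)) + fib(11)
Computing bottom-up: fib(0)=0, fib(1)=1, fib(2)=1, fib(3)=2, fib(4)=3, fib(5)=5, fib(6)=8, fib(7)=13, fib(8)=21, fib(9)=34, fib(10)=55, fib(11)=89, fib(12)=144, fib(13)=233
= 233


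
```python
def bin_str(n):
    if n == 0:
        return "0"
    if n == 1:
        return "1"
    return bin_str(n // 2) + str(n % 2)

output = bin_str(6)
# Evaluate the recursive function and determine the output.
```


bin_str(6)
= bin_str(3) + "0"
= bin_str(1) + "1" + "0"
= "1" + "1" + "0"
= "110"


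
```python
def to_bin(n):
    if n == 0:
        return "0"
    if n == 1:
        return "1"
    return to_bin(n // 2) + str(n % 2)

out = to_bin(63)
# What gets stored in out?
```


to_bin(63)
= to_bin(31) + "1"
= to_bin(15) + "1" + "1"
= to_bin(7) + "1" + "1" + "1"
= to_bin(3) + "1" + "1" + "1" + "1"
= to_bin(1) + "1" + "1" + "1" + "1" + "1"
= "1" + "1" + "1" + "1" + "1" + "1"
= "111111"


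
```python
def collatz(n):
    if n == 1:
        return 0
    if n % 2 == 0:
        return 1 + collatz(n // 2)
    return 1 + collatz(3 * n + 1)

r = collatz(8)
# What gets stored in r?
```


collatz(8)
8 is even -> collatz(4)
4 is even -> collatz(2)
2 is even -> collatz(1)
Reached 1 after 3 steps
= 3


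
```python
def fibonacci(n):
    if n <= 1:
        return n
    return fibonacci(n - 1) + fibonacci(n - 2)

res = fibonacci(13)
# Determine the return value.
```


fibonacci(13)
= fibonacci(12) + fibonacci(11)
= (fibonacci(11) + fibonacci(10)) + fibonacci(11)
Computing bottom-up: fibonacci(0)=0, fibonacci(1)=1, fibonacci(2)=1, fibonacci(3)=2, fibonacci(4)=3, fibonacci(5)=5, fibonacci(6)=8, fibonacci(7)=13, fibonacci(8)=21, fibonacci(9)=34, fibonacci(10)=55, fibonacci(11)=89, fibonacci(12)=144, fibonacci(13)=233
= 233


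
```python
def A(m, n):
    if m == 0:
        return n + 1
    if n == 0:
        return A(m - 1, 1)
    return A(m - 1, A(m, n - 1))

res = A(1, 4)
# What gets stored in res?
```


A(1, 4)
= A(0, A(1, 3))
First compute A(1, 3) = 5
= A(0, 5)
= 6


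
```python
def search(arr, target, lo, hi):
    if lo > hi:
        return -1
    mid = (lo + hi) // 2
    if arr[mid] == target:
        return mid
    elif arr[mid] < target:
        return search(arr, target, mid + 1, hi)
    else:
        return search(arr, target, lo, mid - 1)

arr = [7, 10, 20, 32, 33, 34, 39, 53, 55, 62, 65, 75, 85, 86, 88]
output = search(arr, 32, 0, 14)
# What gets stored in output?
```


search(arr, 32, 0, 14)
lo=0, hi=14, mid=7, arr[mid]=53
53 > 32, search left half
lo=0, hi=6, mid=3, arr[mid]=32
arr[3] == 32, found at index 3
= 3


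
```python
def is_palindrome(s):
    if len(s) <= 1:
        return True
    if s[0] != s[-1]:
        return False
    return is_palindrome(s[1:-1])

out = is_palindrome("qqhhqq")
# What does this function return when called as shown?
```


is_palindrome("qqhhqq")
"qqhhqq": s[0]='q' == s[-1]='q' -> is_palindrome("qhhq")
"qhhq": s[0]='q' == s[-1]='q' -> is_palindrome("hh")
"hh": s[0]='h' == s[-1]='h' -> is_palindrome("")
"": len <= 1 -> True
= True


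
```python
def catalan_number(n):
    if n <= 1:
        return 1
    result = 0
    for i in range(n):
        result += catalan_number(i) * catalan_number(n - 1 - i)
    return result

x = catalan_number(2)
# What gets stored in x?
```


catalan_number(2)
= sum of catalan_number(i) * catalan_number(2-1-i) for i in 0..1
  catalan_number(0)*catalan_number(1) = 1*1 = 1
  catalan_number(1)*catalan_number(0) = 1*1 = 1
= 1 + 1
= 2


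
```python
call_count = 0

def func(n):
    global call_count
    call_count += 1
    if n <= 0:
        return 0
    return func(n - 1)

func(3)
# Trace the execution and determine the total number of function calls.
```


func(3) calls func(2) calls ... calls func(0)
Total calls: 3 + 1 (for base case) = 4


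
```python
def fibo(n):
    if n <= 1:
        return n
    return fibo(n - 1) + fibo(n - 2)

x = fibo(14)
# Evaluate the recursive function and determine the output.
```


fibo(14)
= fibo(13) + fibo(12)
= (fibo(12) + fibo(11)) + fibo(12)
Computing bottom-up: fibo(0)=0, fibo(1)=1, fibo(2)=1, fibo(3)=2, fibo(4)=3, fibo(5)=5, fibo(6)=8, fibo(7)=13, fibo(8)=21, fibo(9)=34, fibo(10)=55, fibo(11)=89, fibo(12)=144, fibo(13)=233, fibo(14)=377
= 377


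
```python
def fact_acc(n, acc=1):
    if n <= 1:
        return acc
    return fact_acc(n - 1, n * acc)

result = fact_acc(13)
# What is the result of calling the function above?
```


fact_acc(13, 1)
= fact_acc(12, 13 * 1) = fact_acc(12, 13)
= fact_acc(11, 12 * 13) = fact_acc(11, 156)
= fact_acc(10, 11 * 156) = fact_acc(10, 1716)
= fact_acc(9, 10 * 1716) = fact_acc(9, 17160)
= fact_acc(8, 9 * 17160) = fact_acc(8, 154440)
= fact_acc(7, 8 * 154440) = fact_acc(7, 1235520)
= fact_acc(6, 7 * 1235520) = fact_acc(6, 8648640)
= fact_acc(5, 6 * 8648640) = fact_acc(5, 51891840)
= fact_acc(4, 5 * 51891840) = fact_acc(4, 259459200)
= fact_acc(3, 4 * 259459200) = fact_acc(3, 1037836800)
= fact_acc(2, 3 * 1037836800) = fact_acc(2, 3113510400)
= fact_acc(1, 2 * 3113510400) = fact_acc(1, 6227020800)
n <= 1, return acc = 6227020800


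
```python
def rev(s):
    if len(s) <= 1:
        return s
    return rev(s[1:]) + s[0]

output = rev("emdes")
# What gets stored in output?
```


rev("emdes")
= rev("mdes") + "e"
= rev("des") + "m" + "e"
= rev("es") + "d" + "m" + "e"
= rev("s") + "e" + "d" + "m" + "e"
= "s" + "e" + "d" + "m" + "e"
= "sedme"


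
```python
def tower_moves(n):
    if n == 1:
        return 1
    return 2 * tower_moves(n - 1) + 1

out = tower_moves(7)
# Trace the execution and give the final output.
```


tower_moves(7)
= 2 * tower_moves(6) + 1
= 2 * (2 * tower_moves(5) + 1) + 1
= 2 * (2 * (2 * tower_moves(4) + 1) + 1) + 1
= 2 * (2 * (2 * (2 * tower_moves(3) + 1) + 1) + 1) + 1
= 2 * (2 * (2 * (2 * (2 * tower_moves(2) + 1) + 1) + 1) + 1) + 1
= 2 * (2 * (2 * (2 * (2 * (2 * tower_moves(1) + 1) + 1) + 1) + 1) + 1) + 1
Now compute bottom-up:
tower_moves(1) = 1
tower_moves(2) = 2 * 1 + 1 = 3
tower_moves(3) = 2 * 3 + 1 = 7
tower_moves(4) = 2 * 7 + 1 = 15
tower_moves(5) = 2 * 15 + 1 = 31
tower_moves(6) = 2 * 31 + 1 = 63
tower_moves(7) = 2 * 63 + 1 = 127
= 127


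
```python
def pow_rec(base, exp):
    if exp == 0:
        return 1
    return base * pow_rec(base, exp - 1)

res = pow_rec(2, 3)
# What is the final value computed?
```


pow_rec(2, 3)
= 2 * pow_rec(2, 2)
= 2 * 2 * pow_rec(2, 1)
= 2 * 2 * 2 * pow_rec(2, 0)
= 2 * 2 * 2 * 1
= 8


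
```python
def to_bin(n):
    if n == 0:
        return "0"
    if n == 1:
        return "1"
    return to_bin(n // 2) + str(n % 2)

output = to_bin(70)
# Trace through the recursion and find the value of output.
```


to_bin(70)
= to_bin(35) + "0"
= to_bin(17) + "1" + "0"
= to_bin(8) + "1" + "1" + "0"
= to_bin(4) + "0" + "1" + "1" + "0"
= to_bin(2) + "0" + "0" + "1" + "1" + "0"
= to_bin(1) + "0" + "0" + "0" + "1" + "1" + "0"
= "1" + "0" + "0" + "0" + "1" + "1" + "0"
= "1000110"


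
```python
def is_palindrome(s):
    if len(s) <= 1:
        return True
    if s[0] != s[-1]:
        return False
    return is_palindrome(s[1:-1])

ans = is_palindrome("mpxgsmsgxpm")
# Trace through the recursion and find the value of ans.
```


is_palindrome("mpxgsmsgxpm")
"mpxgsmsgxpm": s[0]='m' == s[-1]='m' -> is_palindrome("pxgsmsgxp")
"pxgsmsgxp": s[0]='p' == s[-1]='p' -> is_palindrome("xgsmsgx")
"xgsmsgx": s[0]='x' == s[-1]='x' -> is_palindrome("gsmsg")
"gsmsg": s[0]='g' == s[-1]='g' -> is_palindrome("sms")
"sms": s[0]='s' == s[-1]='s' -> is_palindrome("m")
"m": len <= 1 -> True
= True


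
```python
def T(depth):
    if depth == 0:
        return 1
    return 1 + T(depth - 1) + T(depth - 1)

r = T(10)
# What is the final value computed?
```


T(10)
= 1 + T(9) + T(9)
= 1 + 2 * T(9)
T(k) = 2^(k+1) - 1
T(0) = 1
T(1) = 3
T(2) = 7
T(3) = 15
T(4) = 31
T(10) = 2^11 - 1 = 2047


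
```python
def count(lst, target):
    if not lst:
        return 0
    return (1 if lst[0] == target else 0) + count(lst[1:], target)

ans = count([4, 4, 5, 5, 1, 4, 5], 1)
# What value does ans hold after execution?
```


count([4, 4, 5, 5, 1, 4, 5], 1)
lst[0]=4 != 1: 0 + count([4, 5, 5, 1, 4, 5], 1)
lst[0]=4 != 1: 0 + count([5, 5, 1, 4, 5], 1)
lst[0]=5 != 1: 0 + count([5, 1, 4, 5], 1)
lst[0]=5 != 1: 0 + count([1, 4, 5], 1)
lst[0]=1 == 1: 1 + count([4, 5], 1)
lst[0]=4 != 1: 0 + count([5], 1)
lst[0]=5 != 1: 0 + count([], 1)
= 1


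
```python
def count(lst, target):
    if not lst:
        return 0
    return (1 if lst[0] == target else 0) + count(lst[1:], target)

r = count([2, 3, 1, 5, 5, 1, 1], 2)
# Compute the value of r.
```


count([2, 3, 1, 5, 5, 1, 1], 2)
lst[0]=2 == 2: 1 + count([3, 1, 5, 5, 1, 1], 2)
lst[0]=3 != 2: 0 + count([1, 5, 5, 1, 1], 2)
lst[0]=1 != 2: 0 + count([5, 5, 1, 1], 2)
lst[0]=5 != 2: 0 + count([5, 1, 1], 2)
lst[0]=5 != 2: 0 + count([1, 1], 2)
lst[0]=1 != 2: 0 + count([1], 2)
lst[0]=1 != 2: 0 + count([], 2)
= 1


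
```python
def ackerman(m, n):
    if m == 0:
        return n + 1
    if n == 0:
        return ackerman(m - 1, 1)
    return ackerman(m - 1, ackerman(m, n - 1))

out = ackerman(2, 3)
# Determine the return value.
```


ackerman(2, 3)
= ackerman(1, ackerman(2, 2))
First compute ackerman(2, 2) = 7
= ackerman(1, 7)
= 9


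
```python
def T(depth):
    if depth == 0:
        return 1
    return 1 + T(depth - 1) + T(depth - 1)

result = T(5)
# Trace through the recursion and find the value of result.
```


T(5)
= 1 + T(4) + T(4)
= 1 + 2 * T(4)
T(k) = 2^(k+1) - 1
T(0) = 1
T(1) = 3
T(2) = 7
T(3) = 15
T(4) = 31
T(5) = 2^6 - 1 = 63


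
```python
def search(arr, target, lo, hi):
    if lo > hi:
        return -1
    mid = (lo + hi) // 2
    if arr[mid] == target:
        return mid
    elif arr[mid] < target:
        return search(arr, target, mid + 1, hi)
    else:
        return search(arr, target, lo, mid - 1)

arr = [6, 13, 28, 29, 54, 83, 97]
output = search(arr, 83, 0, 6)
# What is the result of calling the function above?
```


search(arr, 83, 0, 6)
lo=0, hi=6, mid=3, arr[mid]=29
29 < 83, search right half
lo=4, hi=6, mid=5, arr[mid]=83
arr[5] == 83, found at index 5
= 5


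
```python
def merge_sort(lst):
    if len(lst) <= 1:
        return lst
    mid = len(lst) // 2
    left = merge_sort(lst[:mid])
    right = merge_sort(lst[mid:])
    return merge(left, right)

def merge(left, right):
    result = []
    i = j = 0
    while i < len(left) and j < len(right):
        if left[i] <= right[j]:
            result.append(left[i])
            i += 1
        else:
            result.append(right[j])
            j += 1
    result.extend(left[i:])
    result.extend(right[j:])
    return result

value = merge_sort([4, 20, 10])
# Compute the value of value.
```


merge_sort([4, 20, 10])
Split into [4] and [20, 10]
Left sorted: [4]
Right sorted: [10, 20]
Merge [4] and [10, 20]
= [4, 10, 20]


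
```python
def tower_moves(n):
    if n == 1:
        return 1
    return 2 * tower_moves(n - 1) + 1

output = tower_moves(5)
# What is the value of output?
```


tower_moves(5)
= 2 * tower_moves(4) + 1
= 2 * (2 * tower_moves(3) + 1) + 1
= 2 * (2 * (2 * tower_moves(2) + 1) + 1) + 1
= 2 * (2 * (2 * (2 * tower_moves(1) + 1) + 1) + 1) + 1
Now compute bottom-up:
tower_moves(1) = 1
tower_moves(2) = 2 * 1 + 1 = 3
tower_moves(3) = 2 * 3 + 1 = 7
tower_moves(4) = 2 * 7 + 1 = 15
tower_moves(5) = 2 * 15 + 1 = 31
= 31


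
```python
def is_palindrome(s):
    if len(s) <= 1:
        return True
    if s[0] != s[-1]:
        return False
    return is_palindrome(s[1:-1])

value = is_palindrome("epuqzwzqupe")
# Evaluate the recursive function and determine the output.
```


is_palindrome("epuqzwzqupe")
"epuqzwzqupe": s[0]='e' == s[-1]='e' -> is_palindrome("puqzwzqup")
"puqzwzqup": s[0]='p' == s[-1]='p' -> is_palindrome("uqzwzqu")
"uqzwzqu": s[0]='u' == s[-1]='u' -> is_palindrome("qzwzq")
"qzwzq": s[0]='q' == s[-1]='q' -> is_palindrome("zwz")
"zwz": s[0]='z' == s[-1]='z' -> is_palindrome("w")
"w": len <= 1 -> True
= True


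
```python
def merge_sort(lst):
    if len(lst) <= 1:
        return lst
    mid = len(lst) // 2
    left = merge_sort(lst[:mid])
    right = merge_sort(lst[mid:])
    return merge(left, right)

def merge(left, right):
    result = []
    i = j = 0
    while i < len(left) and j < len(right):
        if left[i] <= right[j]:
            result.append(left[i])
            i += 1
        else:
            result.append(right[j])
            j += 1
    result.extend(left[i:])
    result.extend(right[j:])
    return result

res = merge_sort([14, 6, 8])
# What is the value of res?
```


merge_sort([14, 6, 8])
Split into [14] and [6, 8]
Left sorted: [14]
Right sorted: [6, 8]
Merge [14] and [6, 8]
= [6, 8, 14]


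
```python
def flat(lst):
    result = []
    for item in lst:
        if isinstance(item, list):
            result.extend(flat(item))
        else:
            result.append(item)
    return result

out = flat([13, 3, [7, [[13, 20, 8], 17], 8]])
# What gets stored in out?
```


flat([13, 3, [7, [[13, 20, 8], 17], 8]])
Processing each element:
  13 is not a list -> append 13
  3 is not a list -> append 3
  [7, [[13, 20, 8], 17], 8] is a list -> flat recursively -> [7, 13, 20, 8, 17, 8]
= [13, 3, 7, 13, 20, 8, 17, 8]


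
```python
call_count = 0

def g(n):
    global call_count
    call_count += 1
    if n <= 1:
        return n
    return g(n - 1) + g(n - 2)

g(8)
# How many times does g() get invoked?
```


g(8) calls g(7) and g(6); each non-base call branches into two more.
Let C(k) = total number of calls made by g(k), including the call to g(k) itself.
Base cases: C(0) = 1, C(1) = 1
Recurrence: C(k) = 1 + C(k-1) + C(k-2)
  C(2) = 1 + C(1) + C(0) = 1 + 1 + 1 = 3
  C(3) = 1 + C(2) + C(1) = 1 + 3 + 1 = 5
  C(4) = 1 + C(3) + C(2) = 1 + 5 + 3 = 9
  C(5) = 1 + C(4) + C(3) = 1 + 9 + 5 = 15
  C(6) = 1 + C(5) + C(4) = 1 + 15 + 9 = 25
  C(7) = 1 + C(6) + C(5) = 1 + 25 + 15 = 41
  C(8) = 1 + C(7) + C(6) = 1 + 41 + 25 = 67
Total calls = C(8) = 67


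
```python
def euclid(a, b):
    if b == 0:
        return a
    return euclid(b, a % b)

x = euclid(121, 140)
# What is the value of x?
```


euclid(121, 140)
= euclid(140, 121 % 140) = euclid(140, 121)
= euclid(121, 140 % 121) = euclid(121, 19)
= euclid(19, 121 % 19) = euclid(19, 7)
= euclid(7, 19 % 7) = euclid(7, 5)
= euclid(5, 7 % 5) = euclid(5, 2)
= euclid(2, 5 % 2) = euclid(2, 1)
= euclid(1, 2 % 1) = euclid(1, 0)
b == 0, return a = 1


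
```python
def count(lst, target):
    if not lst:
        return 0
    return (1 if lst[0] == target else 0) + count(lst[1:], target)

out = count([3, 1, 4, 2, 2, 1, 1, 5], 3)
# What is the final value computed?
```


count([3, 1, 4, 2, 2, 1, 1, 5], 3)
lst[0]=3 == 3: 1 + count([1, 4, 2, 2, 1, 1, 5], 3)
lst[0]=1 != 3: 0 + count([4, 2, 2, 1, 1, 5], 3)
lst[0]=4 != 3: 0 + count([2, 2, 1, 1, 5], 3)
lst[0]=2 != 3: 0 + count([2, 1, 1, 5], 3)
lst[0]=2 != 3: 0 + count([1, 1, 5], 3)
lst[0]=1 != 3: 0 + count([1, 5], 3)
lst[0]=1 != 3: 0 + count([5], 3)
lst[0]=5 != 3: 0 + count([], 3)
= 1


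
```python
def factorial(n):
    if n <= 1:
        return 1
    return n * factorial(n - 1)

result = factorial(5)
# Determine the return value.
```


factorial(5)
= 5 * factorial(4)
= 5 * 4 * factorial(3)
= 5 * 4 * 3 * factorial(2)
= 5 * 4 * 3 * 2 * factorial(1)
= 5 * 4 * 3 * 2 * 1
= 120


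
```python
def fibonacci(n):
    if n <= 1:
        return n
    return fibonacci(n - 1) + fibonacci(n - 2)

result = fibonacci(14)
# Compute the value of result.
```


fibonacci(14)
= fibonacci(13) + fibonacci(12)
= (fibonacci(12) + fibonacci(11)) + fibonacci(12)
Computing bottom-up: fibonacci(0)=0, fibonacci(1)=1, fibonacci(2)=1, fibonacci(3)=2, fibonacci(4)=3, fibonacci(5)=5, fibonacci(6)=8, fibonacci(7)=13, fibonacci(8)=21, fibonacci(9)=34, fibonacci(10)=55, fibonacci(11)=89, fibonacci(12)=144, fibonacci(13)=233, fibonacci(14)=377
= 377


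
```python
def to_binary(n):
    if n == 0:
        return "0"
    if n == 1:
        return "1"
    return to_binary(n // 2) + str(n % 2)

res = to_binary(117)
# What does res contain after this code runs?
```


to_binary(117)
= to_binary(58) + "1"
= to_binary(29) + "0" + "1"
= to_binary(14) + "1" + "0" + "1"
= to_binary(7) + "0" + "1" + "0" + "1"
= to_binary(3) + "1" + "0" + "1" + "0" + "1"
= to_binary(1) + "1" + "1" + "0" + "1" + "0" + "1"
= "1" + "1" + "1" + "0" + "1" + "0" + "1"
= "1110101"


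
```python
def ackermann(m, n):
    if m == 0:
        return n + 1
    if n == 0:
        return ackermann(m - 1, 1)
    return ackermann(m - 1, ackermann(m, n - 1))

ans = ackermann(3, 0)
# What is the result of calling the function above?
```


ackermann(3, 0)
n == 0: return ackermann(2, 1)
= ackermann(2, 1) = 5
= 5


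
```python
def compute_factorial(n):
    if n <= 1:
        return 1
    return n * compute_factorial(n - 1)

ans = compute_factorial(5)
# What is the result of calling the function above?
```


compute_factorial(5)
= 5 * compute_factorial(4)
= 5 * 4 * compute_factorial(3)
= 5 * 4 * 3 * compute_factorial(2)
= 5 * 4 * 3 * 2 * compute_factorial(1)
= 5 * 4 * 3 * 2 * 1
= 120


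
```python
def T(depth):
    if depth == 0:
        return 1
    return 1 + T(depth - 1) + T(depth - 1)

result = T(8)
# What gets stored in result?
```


T(8)
= 1 + T(7) + T(7)
= 1 + 2 * T(7)
T(k) = 2^(k+1) - 1
T(0) = 1
T(1) = 3
T(2) = 7
T(3) = 15
T(4) = 31
T(8) = 2^9 - 1 = 511


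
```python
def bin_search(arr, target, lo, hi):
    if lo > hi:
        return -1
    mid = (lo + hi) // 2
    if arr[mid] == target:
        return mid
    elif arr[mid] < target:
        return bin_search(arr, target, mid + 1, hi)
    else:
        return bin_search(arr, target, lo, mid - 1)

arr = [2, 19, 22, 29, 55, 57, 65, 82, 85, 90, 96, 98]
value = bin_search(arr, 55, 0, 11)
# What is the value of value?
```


bin_search(arr, 55, 0, 11)
lo=0, hi=11, mid=5, arr[mid]=57
57 > 55, search left half
lo=0, hi=4, mid=2, arr[mid]=22
22 < 55, search right half
lo=3, hi=4, mid=3, arr[mid]=29
29 < 55, search right half
lo=4, hi=4, mid=4, arr[mid]=55
arr[4] == 55, found at index 4
= 4


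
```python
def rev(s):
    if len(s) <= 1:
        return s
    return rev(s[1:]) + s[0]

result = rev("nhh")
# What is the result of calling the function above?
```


rev("nhh")
= rev("hh") + "n"
= rev("h") + "h" + "n"
= "h" + "h" + "n"
= "hhn"


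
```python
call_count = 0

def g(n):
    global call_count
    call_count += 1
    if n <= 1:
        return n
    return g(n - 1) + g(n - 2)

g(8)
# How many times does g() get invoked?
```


g(8) calls g(7) and g(6); each non-base call branches into two more.
Let C(k) = total number of calls made by g(k), including the call to g(k) itself.
Base cases: C(0) = 1, C(1) = 1
Recurrence: C(k) = 1 + C(k-1) + C(k-2)
  C(2) = 1 + C(1) + C(0) = 1 + 1 + 1 = 3
  C(3) = 1 + C(2) + C(1) = 1 + 3 + 1 = 5
  C(4) = 1 + C(3) + C(2) = 1 + 5 + 3 = 9
  C(5) = 1 + C(4) + C(3) = 1 + 9 + 5 = 15
  C(6) = 1 + C(5) + C(4) = 1 + 15 + 9 = 25
  C(7) = 1 + C(6) + C(5) = 1 + 25 + 15 = 41
  C(8) = 1 + C(7) + C(6) = 1 + 41 + 25 = 67
Total calls = C(8) = 67


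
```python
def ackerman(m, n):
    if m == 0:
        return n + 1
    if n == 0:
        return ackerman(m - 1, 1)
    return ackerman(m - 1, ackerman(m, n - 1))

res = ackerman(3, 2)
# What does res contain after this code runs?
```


ackerman(3, 2)
= ackerman(2, ackerman(3, 1))
First compute ackerman(3, 1) = 13
= ackerman(2, 13)
= 29


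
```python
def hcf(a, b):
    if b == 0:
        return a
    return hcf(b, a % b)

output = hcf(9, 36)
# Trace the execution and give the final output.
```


hcf(9, 36)
= hcf(36, 9 % 36) = hcf(36, 9)
= hcf(9, 36 % 9) = hcf(9, 0)
b == 0, return a = 9


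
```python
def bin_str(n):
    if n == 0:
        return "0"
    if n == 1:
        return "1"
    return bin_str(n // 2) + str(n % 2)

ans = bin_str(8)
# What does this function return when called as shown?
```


bin_str(8)
= bin_str(4) + "0"
= bin_str(2) + "0" + "0"
= bin_str(1) + "0" + "0" + "0"
= "1" + "0" + "0" + "0"
= "1000"


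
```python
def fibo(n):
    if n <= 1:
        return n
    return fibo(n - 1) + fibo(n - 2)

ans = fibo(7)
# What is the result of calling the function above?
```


fibo(7)
= fibo(6) + fibo(5)
= (fibo(5) + fibo(4)) + fibo(5)
Computing bottom-up: fibo(0)=0, fibo(1)=1, fibo(2)=1, fibo(3)=2, fibo(4)=3, fibo(5)=5, fibo(6)=8, fibo(7)=13
= 13


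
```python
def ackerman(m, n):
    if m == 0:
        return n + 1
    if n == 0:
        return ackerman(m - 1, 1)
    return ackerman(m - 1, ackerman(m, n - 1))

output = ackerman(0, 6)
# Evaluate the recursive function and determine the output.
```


ackerman(0, 6)
m == 0: return 6 + 1 = 7
= 7


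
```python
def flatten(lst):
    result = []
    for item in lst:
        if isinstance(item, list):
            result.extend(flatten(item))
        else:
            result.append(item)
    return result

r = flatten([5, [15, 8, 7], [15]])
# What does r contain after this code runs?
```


flatten([5, [15, 8, 7], [15]])
Processing each element:
  5 is not a list -> append 5
  [15, 8, 7] is a list -> flatten recursively -> [15, 8, 7]
  [15] is a list -> flatten recursively -> [15]
= [5, 15, 8, 7, 15]


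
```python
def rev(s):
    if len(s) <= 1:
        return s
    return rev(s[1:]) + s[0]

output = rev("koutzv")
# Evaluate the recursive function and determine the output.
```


rev("koutzv")
= rev("outzv") + "k"
= rev("utzv") + "o" + "k"
= rev("tzv") + "u" + "o" + "k"
= rev("zv") + "t" + "u" + "o" + "k"
= rev("v") + "z" + "t" + "u" + "o" + "k"
= "v" + "z" + "t" + "u" + "o" + "k"
= "vztuok"


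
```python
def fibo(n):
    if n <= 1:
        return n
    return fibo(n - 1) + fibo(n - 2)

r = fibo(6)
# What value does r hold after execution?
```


fibo(6)
= fibo(5) + fibo(4)
= (fibo(4) + fibo(3)) + fibo(4)
Computing bottom-up: fibo(0)=0, fibo(1)=1, fibo(2)=1, fibo(3)=2, fibo(4)=3, fibo(5)=5, fibo(6)=8
= 8


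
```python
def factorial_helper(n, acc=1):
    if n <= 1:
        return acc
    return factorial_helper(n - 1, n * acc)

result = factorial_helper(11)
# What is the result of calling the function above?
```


factorial_helper(11, 1)
= factorial_helper(10, 11 * 1) = factorial_helper(10, 11)
= factorial_helper(9, 10 * 11) = factorial_helper(9, 110)
= factorial_helper(8, 9 * 110) = factorial_helper(8, 990)
= factorial_helper(7, 8 * 990) = factorial_helper(7, 7920)
= factorial_helper(6, 7 * 7920) = factorial_helper(6, 55440)
= factorial_helper(5, 6 * 55440) = factorial_helper(5, 332640)
= factorial_helper(4, 5 * 332640) = factorial_helper(4, 1663200)
= factorial_helper(3, 4 * 1663200) = factorial_helper(3, 6652800)
= factorial_helper(2, 3 * 6652800) = factorial_helper(2, 19958400)
= factorial_helper(1, 2 * 19958400) = factorial_helper(1, 39916800)
n <= 1, return acc = 39916800


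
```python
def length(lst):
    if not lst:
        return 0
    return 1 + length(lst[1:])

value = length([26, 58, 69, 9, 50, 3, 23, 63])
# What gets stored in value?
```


length([26, 58, 69, 9, 50, 3, 23, 63])
= 1 + length([58, 69, 9, 50, 3, 23, 63])
= 1 + 1 + length([69, 9, 50, 3, 23, 63])
= 1 + 1 + 1 + length([9, 50, 3, 23, 63])
= 1 + 1 + 1 + 1 + length([50, 3, 23, 63])
= 1 + 1 + 1 + 1 + 1 + length([3, 23, 63])
= 1 + 1 + 1 + 1 + 1 + 1 + length([23, 63])
= 1 + 1 + 1 + 1 + 1 + 1 + 1 + length([63])
= 1 + 1 + 1 + 1 + 1 + 1 + 1 + 1 + length([])
= 1 + 1 + 1 + 1 + 1 + 1 + 1 + 1 + 0
= 8


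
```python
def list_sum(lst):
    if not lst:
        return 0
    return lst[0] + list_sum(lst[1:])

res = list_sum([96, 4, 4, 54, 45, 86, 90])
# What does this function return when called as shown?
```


list_sum([96, 4, 4, 54, 45, 86, 90])
= 96 + list_sum([4, 4, 54, 45, 86, 90])
= 96 + 4 + list_sum([4, 54, 45, 86, 90])
= 96 + 4 + 4 + list_sum([54, 45, 86, 90])
= 96 + 4 + 4 + 54 + list_sum([45, 86, 90])
= 96 + 4 + 4 + 54 + 45 + list_sum([86, 90])
= 96 + 4 + 4 + 54 + 45 + 86 + list_sum([90])
= 96 + 4 + 4 + 54 + 45 + 86 + 90 + list_sum([])
= 96 + 4 + 4 + 54 + 45 + 86 + 90 + 0
= 379


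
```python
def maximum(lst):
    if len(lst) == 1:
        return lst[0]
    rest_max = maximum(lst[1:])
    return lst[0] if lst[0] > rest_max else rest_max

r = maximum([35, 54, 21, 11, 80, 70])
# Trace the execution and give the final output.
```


maximum([35, 54, 21, 11, 80, 70])
= compare 35 with maximum([54, 21, 11, 80, 70])
= compare 54 with maximum([21, 11, 80, 70])
= compare 21 with maximum([11, 80, 70])
= compare 11 with maximum([80, 70])
= compare 80 with maximum([70])
Base: maximum([70]) = 70
compare 80 with 70: max = 80
compare 11 with 80: max = 80
compare 21 with 80: max = 80
compare 54 with 80: max = 80
compare 35 with 80: max = 80
= 80


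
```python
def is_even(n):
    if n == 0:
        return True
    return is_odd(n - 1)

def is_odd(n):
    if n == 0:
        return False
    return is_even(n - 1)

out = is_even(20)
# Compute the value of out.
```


is_even(20)
= is_odd(19)
= is_even(18)
= is_odd(17)
= is_even(16)
= is_odd(15)
= is_even(14)
= is_odd(13)
= is_even(12)
= is_odd(11)
= is_even(10)
= is_odd(9)
= is_even(8)
= is_odd(7)
= is_even(6)
= is_odd(5)
= is_even(4)
= is_odd(3)
= is_even(2)
= is_odd(1)
= is_even(0)
n == 0: return True
= True


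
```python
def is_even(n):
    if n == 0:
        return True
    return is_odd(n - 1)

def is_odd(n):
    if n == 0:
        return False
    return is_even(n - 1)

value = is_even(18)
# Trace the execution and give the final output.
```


is_even(18)
= is_odd(17)
= is_even(16)
= is_odd(15)
= is_even(14)
= is_odd(13)
= is_even(12)
= is_odd(11)
= is_even(10)
= is_odd(9)
= is_even(8)
= is_odd(7)
= is_even(6)
= is_odd(5)
= is_even(4)
= is_odd(3)
= is_even(2)
= is_odd(1)
= is_even(0)
n == 0: return True
= True


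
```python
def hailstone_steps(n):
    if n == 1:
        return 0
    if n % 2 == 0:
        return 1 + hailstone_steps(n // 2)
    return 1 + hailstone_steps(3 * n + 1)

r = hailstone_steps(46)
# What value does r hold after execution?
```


hailstone_steps(46)
46 is even -> hailstone_steps(23)
23 is odd -> 3*23+1 = 70 -> hailstone_steps(70)
70 is even -> hailstone_steps(35)
35 is odd -> 3*35+1 = 106 -> hailstone_steps(106)
106 is even -> hailstone_steps(53)
53 is odd -> 3*53+1 = 160 -> hailstone_steps(160)
160 is even -> hailstone_steps(80)
80 is even -> hailstone_steps(40)
40 is even -> hailstone_steps(20)
20 is even -> hailstone_steps(10)
10 is even -> hailstone_steps(5)
5 is odd -> 3*5+1 = 16 -> hailstone_steps(16)
16 is even -> hailstone_steps(8)
8 is even -> hailstone_steps(4)
4 is even -> hailstone_steps(2)
2 is even -> hailstone_steps(1)
Reached 1 after 16 steps
= 16


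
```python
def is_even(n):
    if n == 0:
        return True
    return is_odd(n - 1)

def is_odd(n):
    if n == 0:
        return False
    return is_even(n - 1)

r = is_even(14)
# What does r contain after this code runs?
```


is_even(14)
= is_odd(13)
= is_even(12)
= is_odd(11)
= is_even(10)
= is_odd(9)
= is_even(8)
= is_odd(7)
= is_even(6)
= is_odd(5)
= is_even(4)
= is_odd(3)
= is_even(2)
= is_odd(1)
= is_even(0)
n == 0: return True
= True


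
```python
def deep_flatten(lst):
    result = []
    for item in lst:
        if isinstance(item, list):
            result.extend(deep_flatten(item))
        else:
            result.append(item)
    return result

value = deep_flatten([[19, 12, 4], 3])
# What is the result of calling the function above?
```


deep_flatten([[19, 12, 4], 3])
Processing each element:
  [19, 12, 4] is a list -> deep_flatten recursively -> [19, 12, 4]
  3 is not a list -> append 3
= [19, 12, 4, 3]


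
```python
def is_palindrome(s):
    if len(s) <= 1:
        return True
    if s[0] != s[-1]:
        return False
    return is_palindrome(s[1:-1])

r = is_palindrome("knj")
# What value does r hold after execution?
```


is_palindrome("knj")
"knj": s[0]='k' != s[-1]='j' -> False
= False


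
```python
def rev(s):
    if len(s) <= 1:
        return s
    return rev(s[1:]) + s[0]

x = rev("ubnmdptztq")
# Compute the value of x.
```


rev("ubnmdptztq")
= rev("bnmdptztq") + "u"
= rev("nmdptztq") + "b" + "u"
= rev("mdptztq") + "n" + "b" + "u"
= rev("dptztq") + "m" + "n" + "b" + "u"
= rev("ptztq") + "d" + "m" + "n" + "b" + "u"
= rev("tztq") + "p" + "d" + "m" + "n" + "b" + "u"
= rev("ztq") + "t" + "p" + "d" + "m" + "n" + "b" + "u"
= rev("tq") + "z" + "t" + "p" + "d" + "m" + "n" + "b" + "u"
= rev("q") + "t" + "z" + "t" + "p" + "d" + "m" + "n" + "b" + "u"
= "q" + "t" + "z" + "t" + "p" + "d" + "m" + "n" + "b" + "u"
= "qtztpdmnbu"


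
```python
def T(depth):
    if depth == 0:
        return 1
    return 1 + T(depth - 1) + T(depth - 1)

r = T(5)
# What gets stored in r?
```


T(5)
= 1 + T(4) + T(4)
= 1 + 2 * T(4)
T(k) = 2^(k+1) - 1
T(0) = 1
T(1) = 3
T(2) = 7
T(3) = 15
T(4) = 31
T(5) = 2^6 - 1 = 63


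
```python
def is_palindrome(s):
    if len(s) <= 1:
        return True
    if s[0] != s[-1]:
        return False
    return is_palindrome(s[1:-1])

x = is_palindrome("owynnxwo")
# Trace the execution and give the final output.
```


is_palindrome("owynnxwo")
"owynnxwo": s[0]='o' == s[-1]='o' -> is_palindrome("wynnxw")
"wynnxw": s[0]='w' == s[-1]='w' -> is_palindrome("ynnx")
"ynnx": s[0]='y' != s[-1]='x' -> False
= False


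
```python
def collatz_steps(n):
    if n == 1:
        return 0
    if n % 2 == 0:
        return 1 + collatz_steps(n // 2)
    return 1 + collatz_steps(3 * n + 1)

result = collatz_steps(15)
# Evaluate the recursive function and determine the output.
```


collatz_steps(15)
15 is odd -> 3*15+1 = 46 -> collatz_steps(46)
46 is even -> collatz_steps(23)
23 is odd -> 3*23+1 = 70 -> collatz_steps(70)
70 is even -> collatz_steps(35)
35 is odd -> 3*35+1 = 106 -> collatz_steps(106)
106 is even -> collatz_steps(53)
53 is odd -> 3*53+1 = 160 -> collatz_steps(160)
160 is even -> collatz_steps(80)
80 is even -> collatz_steps(40)
40 is even -> collatz_steps(20)
20 is even -> collatz_steps(10)
10 is even -> collatz_steps(5)
5 is odd -> 3*5+1 = 16 -> collatz_steps(16)
16 is even -> collatz_steps(8)
8 is even -> collatz_steps(4)
4 is even -> collatz_steps(2)
2 is even -> collatz_steps(1)
Reached 1 after 17 steps
= 17


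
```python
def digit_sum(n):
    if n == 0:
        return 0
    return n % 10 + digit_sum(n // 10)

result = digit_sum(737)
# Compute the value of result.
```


digit_sum(737)
= 7 + digit_sum(73)
= 7 + 3 + digit_sum(7)
= 7 + 3 + 7 + digit_sum(0)
= 7 + 3 + 7 + 0
= 17


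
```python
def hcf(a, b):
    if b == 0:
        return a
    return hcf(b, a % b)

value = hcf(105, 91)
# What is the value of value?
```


hcf(105, 91)
= hcf(91, 105 % 91) = hcf(91, 14)
= hcf(14, 91 % 14) = hcf(14, 7)
= hcf(7, 14 % 7) = hcf(7, 0)
b == 0, return a = 7


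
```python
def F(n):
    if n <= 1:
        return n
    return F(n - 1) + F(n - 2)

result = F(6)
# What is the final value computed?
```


F(6)
= F(5) + F(4)
= (F(4) + F(3)) + F(4)
Computing bottom-up: F(0)=0, F(1)=1, F(2)=1, F(3)=2, F(4)=3, F(5)=5, F(6)=8
= 8


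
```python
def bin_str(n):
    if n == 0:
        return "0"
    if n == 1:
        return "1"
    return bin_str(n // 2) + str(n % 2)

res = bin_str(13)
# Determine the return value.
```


bin_str(13)
= bin_str(6) + "1"
= bin_str(3) + "0" + "1"
= bin_str(1) + "1" + "0" + "1"
= "1" + "1" + "0" + "1"
= "1101"


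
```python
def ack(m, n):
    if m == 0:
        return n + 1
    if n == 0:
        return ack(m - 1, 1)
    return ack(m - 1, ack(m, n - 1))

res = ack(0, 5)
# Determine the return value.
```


ack(0, 5)
m == 0: return 5 + 1 = 6
= 6


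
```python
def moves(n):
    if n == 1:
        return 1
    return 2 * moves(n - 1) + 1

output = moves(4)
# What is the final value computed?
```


moves(4)
= 2 * moves(3) + 1
= 2 * (2 * moves(2) + 1) + 1
= 2 * (2 * (2 * moves(1) + 1) + 1) + 1
Now compute bottom-up:
moves(1) = 1
moves(2) = 2 * 1 + 1 = 3
moves(3) = 2 * 3 + 1 = 7
moves(4) = 2 * 7 + 1 = 15
= 15


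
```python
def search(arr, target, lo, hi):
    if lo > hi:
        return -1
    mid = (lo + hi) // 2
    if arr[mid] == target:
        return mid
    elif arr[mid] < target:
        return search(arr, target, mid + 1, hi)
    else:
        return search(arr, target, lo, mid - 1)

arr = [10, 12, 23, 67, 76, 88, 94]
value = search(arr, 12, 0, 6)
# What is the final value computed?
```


search(arr, 12, 0, 6)
lo=0, hi=6, mid=3, arr[mid]=67
67 > 12, search left half
lo=0, hi=2, mid=1, arr[mid]=12
arr[1] == 12, found at index 1
= 1


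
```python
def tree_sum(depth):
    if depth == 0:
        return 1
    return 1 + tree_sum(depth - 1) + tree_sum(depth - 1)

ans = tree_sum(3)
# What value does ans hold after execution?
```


tree_sum(3)
= 1 + tree_sum(2) + tree_sum(2)
= 1 + 2 * tree_sum(2)
tree_sum(k) = 2^(k+1) - 1
tree_sum(0) = 1
tree_sum(1) = 3
tree_sum(2) = 7
tree_sum(3) = 15
tree_sum(3) = 2^4 - 1 = 15


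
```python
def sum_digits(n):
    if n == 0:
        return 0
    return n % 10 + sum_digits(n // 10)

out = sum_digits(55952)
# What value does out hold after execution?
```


sum_digits(55952)
= 2 + sum_digits(5595)
= 2 + 5 + sum_digits(559)
= 2 + 5 + 9 + sum_digits(55)
= 2 + 5 + 9 + 5 + sum_digits(5)
= 2 + 5 + 9 + 5 + 5 + sum_digits(0)
= 2 + 5 + 9 + 5 + 5 + 0
= 26


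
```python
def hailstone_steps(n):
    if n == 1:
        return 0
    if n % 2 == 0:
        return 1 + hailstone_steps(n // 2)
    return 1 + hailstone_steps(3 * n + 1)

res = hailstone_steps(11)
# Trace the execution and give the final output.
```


hailstone_steps(11)
11 is odd -> 3*11+1 = 34 -> hailstone_steps(34)
34 is even -> hailstone_steps(17)
17 is odd -> 3*17+1 = 52 -> hailstone_steps(52)
52 is even -> hailstone_steps(26)
26 is even -> hailstone_steps(13)
13 is odd -> 3*13+1 = 40 -> hailstone_steps(40)
40 is even -> hailstone_steps(20)
20 is even -> hailstone_steps(10)
10 is even -> hailstone_steps(5)
5 is odd -> 3*5+1 = 16 -> hailstone_steps(16)
16 is even -> hailstone_steps(8)
8 is even -> hailstone_steps(4)
4 is even -> hailstone_steps(2)
2 is even -> hailstone_steps(1)
Reached 1 after 14 steps
= 14


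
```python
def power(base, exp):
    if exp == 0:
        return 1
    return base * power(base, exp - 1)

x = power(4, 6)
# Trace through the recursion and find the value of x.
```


power(4, 6)
= 4 * power(4, 5)
= 4 * 4 * power(4, 4)
= 4 * 4 * 4 * power(4, 3)
= 4 * 4 * 4 * 4 * power(4, 2)
= 4 * 4 * 4 * 4 * 4 * power(4, 1)
= 4 * 4 * 4 * 4 * 4 * 4 * power(4, 0)
= 4 * 4 * 4 * 4 * 4 * 4 * 1
= 4096


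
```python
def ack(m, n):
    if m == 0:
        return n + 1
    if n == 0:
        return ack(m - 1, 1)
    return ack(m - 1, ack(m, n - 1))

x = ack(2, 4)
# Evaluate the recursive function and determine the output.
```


ack(2, 4)
= ack(1, ack(2, 3))
First compute ack(2, 3) = 9
= ack(1, 9)
= 11


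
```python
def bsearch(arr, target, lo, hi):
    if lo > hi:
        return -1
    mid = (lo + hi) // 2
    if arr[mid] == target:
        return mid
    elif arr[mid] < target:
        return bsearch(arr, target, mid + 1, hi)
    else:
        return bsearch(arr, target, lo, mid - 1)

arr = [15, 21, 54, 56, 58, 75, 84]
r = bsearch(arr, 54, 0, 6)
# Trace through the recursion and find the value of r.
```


bsearch(arr, 54, 0, 6)
lo=0, hi=6, mid=3, arr[mid]=56
56 > 54, search left half
lo=0, hi=2, mid=1, arr[mid]=21
21 < 54, search right half
lo=2, hi=2, mid=2, arr[mid]=54
arr[2] == 54, found at index 2
= 2


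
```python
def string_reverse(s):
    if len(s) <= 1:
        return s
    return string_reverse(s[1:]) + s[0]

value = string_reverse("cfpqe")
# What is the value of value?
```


string_reverse("cfpqe")
= string_reverse("fpqe") + "c"
= string_reverse("pqe") + "f" + "c"
= string_reverse("qe") + "p" + "f" + "c"
= string_reverse("e") + "q" + "p" + "f" + "c"
= "e" + "q" + "p" + "f" + "c"
= "eqpfc"


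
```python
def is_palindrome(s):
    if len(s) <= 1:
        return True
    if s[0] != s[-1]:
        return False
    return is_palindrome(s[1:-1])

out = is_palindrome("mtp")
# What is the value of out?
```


is_palindrome("mtp")
"mtp": s[0]='m' != s[-1]='p' -> False
= False


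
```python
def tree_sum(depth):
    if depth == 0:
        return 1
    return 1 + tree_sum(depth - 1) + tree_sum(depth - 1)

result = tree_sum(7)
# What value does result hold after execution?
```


tree_sum(7)
= 1 + tree_sum(6) + tree_sum(6)
= 1 + 2 * tree_sum(6)
tree_sum(k) = 2^(k+1) - 1
tree_sum(0) = 1
tree_sum(1) = 3
tree_sum(2) = 7
tree_sum(3) = 15
tree_sum(4) = 31
tree_sum(7) = 2^8 - 1 = 255


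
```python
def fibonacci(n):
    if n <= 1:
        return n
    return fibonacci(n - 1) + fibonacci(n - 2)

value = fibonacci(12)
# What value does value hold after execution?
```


fibonacci(12)
= fibonacci(11) + fibonacci(10)
= (fibonacci(10) + fibonacci(9)) + fibonacci(10)
Computing bottom-up: fibonacci(0)=0, fibonacci(1)=1, fibonacci(2)=1, fibonacci(3)=2, fibonacci(4)=3, fibonacci(5)=5, fibonacci(6)=8, fibonacci(7)=13, fibonacci(8)=21, fibonacci(9)=34, fibonacci(10)=55, fibonacci(11)=89, fibonacci(12)=144
= 144


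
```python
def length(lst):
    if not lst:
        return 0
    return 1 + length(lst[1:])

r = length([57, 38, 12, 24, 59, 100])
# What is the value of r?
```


length([57, 38, 12, 24, 59, 100])
= 1 + length([38, 12, 24, 59, 100])
= 1 + 1 + length([12, 24, 59, 100])
= 1 + 1 + 1 + length([24, 59, 100])
= 1 + 1 + 1 + 1 + length([59, 100])
= 1 + 1 + 1 + 1 + 1 + length([100])
= 1 + 1 + 1 + 1 + 1 + 1 + length([])
= 1 + 1 + 1 + 1 + 1 + 1 + 0
= 6


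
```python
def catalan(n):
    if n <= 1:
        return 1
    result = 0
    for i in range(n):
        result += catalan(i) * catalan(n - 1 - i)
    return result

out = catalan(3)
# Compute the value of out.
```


catalan(3)
= sum of catalan(i) * catalan(3-1-i) for i in 0..2
First compute sub-values bottom-up:
  catalan(0) = 1, catalan(1) = 1
  catalan(2) = 1*1 + 1*1 = 2
Now catalan(3):
  catalan(0)*catalan(2) = 1*2 = 2
  catalan(1)*catalan(1) = 1*1 = 1
  catalan(2)*catalan(0) = 2*1 = 2
= 2 + 1 + 2
= 5
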